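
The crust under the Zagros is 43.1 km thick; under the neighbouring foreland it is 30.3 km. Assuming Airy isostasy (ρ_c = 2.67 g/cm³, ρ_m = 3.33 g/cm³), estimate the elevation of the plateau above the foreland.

2.54 km

Excess crust Δ = 43.1 km − 30.3 km = 12.8 km, split between elevation h and root r with h + r = Δ.
Airy balance ρ_c h = (ρ_m − ρ_c) r gives r = h ρ_c/(ρ_m − ρ_c), so h (1 + ρ_c/(ρ_m − ρ_c)) = Δ, i.e. h = Δ (ρ_m − ρ_c)/ρ_m.
h = 12.8 km × 0.66/3.33 = 2.54 km.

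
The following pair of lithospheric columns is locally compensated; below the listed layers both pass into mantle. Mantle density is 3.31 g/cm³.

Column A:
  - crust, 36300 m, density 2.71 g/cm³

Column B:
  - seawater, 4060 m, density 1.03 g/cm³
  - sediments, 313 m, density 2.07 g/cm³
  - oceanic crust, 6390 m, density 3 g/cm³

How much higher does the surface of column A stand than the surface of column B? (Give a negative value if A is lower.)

For any compensation level in the mantle, the mantle terms cancel and isostasy reduces to e = (Σt_A − Σt_B) − (Σ(ρt)_A − Σ(ρt)_B) / ρ_m.
Σt_A = 36300 m; Σt_B = 10763 m; Σ(ρt)_A = 98373; Σ(ρt)_B = 23999.71 (in m·g/cm³).
e = (36300 − 10763) − (98373 − 23999.71) / 3.31 = 3070 m.

3070 m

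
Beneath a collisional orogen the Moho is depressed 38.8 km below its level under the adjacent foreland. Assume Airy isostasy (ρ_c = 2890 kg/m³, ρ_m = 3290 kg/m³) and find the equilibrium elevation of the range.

5.37 km

In Airy isostatic equilibrium: ρ_c h = (ρ_m − ρ_c) r.
h = r (ρ_m − ρ_c) / ρ_c = 38.8 km × (3290 − 2890) / 2890 = 5.37 km.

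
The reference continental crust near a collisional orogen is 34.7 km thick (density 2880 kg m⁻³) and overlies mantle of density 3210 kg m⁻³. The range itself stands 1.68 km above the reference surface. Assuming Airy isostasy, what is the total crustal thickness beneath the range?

51 km

Root depth r = h ρ_c / (ρ_m − ρ_c) = 1.68 km × 2880 / 330 = 14.66 km.
Total thickness = T + h + r = 34.7 km + 1.68 km + 14.66 km = 51 km.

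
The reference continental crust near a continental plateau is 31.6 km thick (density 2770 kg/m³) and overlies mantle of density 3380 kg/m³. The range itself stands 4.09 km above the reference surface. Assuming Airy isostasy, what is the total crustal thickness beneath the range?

54.3 km

Root depth r = h ρ_c / (ρ_m − ρ_c) = 4.09 km × 2770 / 610 = 18.57 km.
Total thickness = T + h + r = 31.6 km + 4.09 km + 18.57 km = 54.3 km.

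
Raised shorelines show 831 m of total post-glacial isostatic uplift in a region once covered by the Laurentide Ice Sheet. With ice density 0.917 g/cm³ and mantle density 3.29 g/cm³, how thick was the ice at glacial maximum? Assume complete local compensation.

2980 m

u = t ρ_ice/ρ_m → t = u ρ_m/ρ_ice = 831 m × 3.29/0.917 = 2980 m.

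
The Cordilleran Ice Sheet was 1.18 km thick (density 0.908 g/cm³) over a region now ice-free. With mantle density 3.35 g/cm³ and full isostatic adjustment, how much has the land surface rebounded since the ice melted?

0.32 km

Removing the load lets mantle flow back in; uplift u satisfies ρ_ice t = ρ_m u.
u = t ρ_ice/ρ_m = 1.18 km × 0.908/3.35 = 0.32 km.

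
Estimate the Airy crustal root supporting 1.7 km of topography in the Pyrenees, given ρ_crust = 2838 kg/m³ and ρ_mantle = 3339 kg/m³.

9.63 km

Isostatic balance requires: the weight of the topography is balanced by the buoyancy of the root, ρ_c h = (ρ_m − ρ_c) r.
r = h · ρ_c / (ρ_m − ρ_c) = 1.7 km × 2838 / (3339 − 2838) = 9.63 km.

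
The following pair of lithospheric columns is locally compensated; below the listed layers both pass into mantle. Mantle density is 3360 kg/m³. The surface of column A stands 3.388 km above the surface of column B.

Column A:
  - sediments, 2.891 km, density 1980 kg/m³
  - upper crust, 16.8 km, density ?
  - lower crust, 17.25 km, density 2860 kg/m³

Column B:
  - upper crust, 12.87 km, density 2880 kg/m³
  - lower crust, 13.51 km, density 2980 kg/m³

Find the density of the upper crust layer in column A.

2760 kg/m³

Take the compensation level at the base of the deeper column (depth z_c below the surface of column A) and equate Σ ρ_i t_i down to z_c; mantle fills any gap and the z_c terms cancel.
Column A: 2.891×1980 + 16.8×ρ + 17.25×2860 + (z_c − 36.941)×3360
Column B: 3.388×0 + 12.87×2880 + 13.51×2980 + (z_c − 3.388 − 26.38)×3360
The z_c×3360 term appears on both sides and cancels. Collect the known terms of each column as K = Σ(ρt)_known − 3360 × (depth of known layers): K_A = 55059.18 − 3360×36.941 = −69062.58; K_B = 77325.4 − 3360×(3.388 + 26.38) = −22695.08.
Balance: K_A + 16.8×ρ = K_B, so ρ = (K_B − K_A)/16.8 = 46367.5/16.8 = 2760 kg/m³.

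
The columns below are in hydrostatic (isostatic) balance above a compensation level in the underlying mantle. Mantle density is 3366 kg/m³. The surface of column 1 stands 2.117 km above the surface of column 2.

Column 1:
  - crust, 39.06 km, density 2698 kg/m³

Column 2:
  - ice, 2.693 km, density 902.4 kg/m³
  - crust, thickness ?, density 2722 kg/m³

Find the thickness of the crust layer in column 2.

19.1 km

Take the compensation level at the base of the deeper column (depth z_c below the surface of column 1) and equate Σ ρ_i t_i down to z_c; mantle fills any gap and the z_c terms cancel.
Column 1: 39.06×2698 + (z_c − 39.06)×3366
Column 2: 2.117×0 + 2.693×902.4 + x×2722 + (z_c − 2.117 − 2.693 − x)×3366
The z_c×3366 term appears on both sides and cancels. Collect the known terms of each column as K = Σ(ρt)_known − 3366 × (depth of known layers): K_1 = 105383.88 − 3366×39.06 = −26092.08; K_2 = 2430.1632 − 3366×(2.117 + 2.693) = −13760.2968.
Balance: K_1 = K_2 − x×(3366 − 2722), so x = (K_2 − K_1)/(3366 − 2722) = 12331.8/644 = 19.1 km.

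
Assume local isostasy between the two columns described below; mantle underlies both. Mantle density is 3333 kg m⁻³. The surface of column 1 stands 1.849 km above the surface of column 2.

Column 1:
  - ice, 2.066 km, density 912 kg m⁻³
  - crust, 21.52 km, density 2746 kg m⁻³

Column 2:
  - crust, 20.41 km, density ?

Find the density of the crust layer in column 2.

2770 kg m⁻³

Take the compensation level at the base of the deeper column (depth z_c below the surface of column 1) and equate Σ ρ_i t_i down to z_c; mantle fills any gap and the z_c terms cancel.
Column 1: 2.066×912 + 21.52×2746 + (z_c − 23.586)×3333
Column 2: 1.849×0 + 20.41×ρ + (z_c − 1.849 − 20.41)×3333
The z_c×3333 term appears on both sides and cancels. Collect the known terms of each column as K = Σ(ρt)_known − 3333 × (depth of known layers): K_1 = 60978.112 − 3333×23.586 = −17634.026; K_2 = 0 − 3333×(1.849 + 20.41) = −74189.247.
Balance: K_1 = K_2 + 20.41×ρ, so ρ = (K_1 − K_2)/20.41 = 56555.2/20.41 = 2770 kg m⁻³.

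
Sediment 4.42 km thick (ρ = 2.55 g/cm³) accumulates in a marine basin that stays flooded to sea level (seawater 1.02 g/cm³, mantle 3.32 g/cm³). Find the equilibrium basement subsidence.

Submarine loading: the sediment displaces seawater, and the subsidence is in turn flooded, so s (ρ_m − ρ_w) = t (ρ_sed − ρ_w).
s = 4.42 km × (2.55 − 1.02) / (3.32 − 1.02) = 2.94 km.

2.94 km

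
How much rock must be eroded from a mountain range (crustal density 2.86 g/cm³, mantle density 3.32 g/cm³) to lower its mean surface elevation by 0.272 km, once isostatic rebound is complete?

1.96 km

Net drop Δ = e − u = e − e ρ_c/ρ_m = e (ρ_m − ρ_c)/ρ_m.
e = Δ ρ_m/(ρ_m − ρ_c) = 0.272 km × 3.32/0.46 = 1.96 km.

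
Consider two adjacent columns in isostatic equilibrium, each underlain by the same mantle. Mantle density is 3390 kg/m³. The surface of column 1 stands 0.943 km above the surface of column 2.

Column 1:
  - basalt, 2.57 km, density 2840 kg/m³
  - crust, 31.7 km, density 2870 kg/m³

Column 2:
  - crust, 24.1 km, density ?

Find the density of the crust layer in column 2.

Take the compensation level at the base of the deeper column (depth z_c below the surface of column 1) and equate Σ ρ_i t_i down to z_c; mantle fills any gap and the z_c terms cancel.
Column 1: 2.57×2840 + 31.7×2870 + (z_c − 34.27)×3390
Column 2: 0.943×0 + 24.1×ρ + (z_c − 0.943 − 24.1)×3390
The z_c×3390 term appears on both sides and cancels. Collect the known terms of each column as K = Σ(ρt)_known − 3390 × (depth of known layers): K_1 = 98277.8 − 3390×34.27 = −17897.5; K_2 = 0 − 3390×(0.943 + 24.1) = −84895.77.
Balance: K_1 = K_2 + 24.1×ρ, so ρ = (K_1 − K_2)/24.1 = 66998.3/24.1 = 2780 kg/m³.

2780 kg/m³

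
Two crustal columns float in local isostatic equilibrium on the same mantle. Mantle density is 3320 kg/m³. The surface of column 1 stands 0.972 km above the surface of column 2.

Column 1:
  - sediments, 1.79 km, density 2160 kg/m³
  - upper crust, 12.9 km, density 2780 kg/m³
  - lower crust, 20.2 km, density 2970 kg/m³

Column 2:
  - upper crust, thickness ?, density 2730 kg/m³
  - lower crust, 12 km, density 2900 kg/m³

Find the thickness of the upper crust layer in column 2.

Take the compensation level at the base of the deeper column (depth z_c below the surface of column 1) and equate Σ ρ_i t_i down to z_c; mantle fills any gap and the z_c terms cancel.
Column 1: 1.79×2160 + 12.9×2780 + 20.2×2970 + (z_c − 34.89)×3320
Column 2: 0.972×0 + x×2730 + 12×2900 + (z_c − 0.972 − 12 − x)×3320
The z_c×3320 term appears on both sides and cancels. Collect the known terms of each column as K = Σ(ρt)_known − 3320 × (depth of known layers): K_1 = 99722.4 − 3320×34.89 = −16112.4; K_2 = 34800 − 3320×(0.972 + 12) = −8267.04.
Balance: K_1 = K_2 − x×(3320 − 2730), so x = (K_2 − K_1)/(3320 − 2730) = 7845.36/590 = 13.3 km.

13.3 km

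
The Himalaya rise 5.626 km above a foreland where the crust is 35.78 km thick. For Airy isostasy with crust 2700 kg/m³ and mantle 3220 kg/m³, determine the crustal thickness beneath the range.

70.6 km

Root depth r = h ρ_c / (ρ_m − ρ_c) = 5.626 km × 2700 / 520 = 29.21 km.
Total thickness = T + h + r = 35.78 km + 5.626 km + 29.21 km = 70.6 km.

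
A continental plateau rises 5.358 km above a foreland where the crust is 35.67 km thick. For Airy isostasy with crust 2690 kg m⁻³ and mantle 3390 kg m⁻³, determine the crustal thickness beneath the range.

61.6 km

Root depth r = h ρ_c / (ρ_m − ρ_c) = 5.358 km × 2690 / 700 = 20.59 km.
Total thickness = T + h + r = 35.67 km + 5.358 km + 20.59 km = 61.6 km.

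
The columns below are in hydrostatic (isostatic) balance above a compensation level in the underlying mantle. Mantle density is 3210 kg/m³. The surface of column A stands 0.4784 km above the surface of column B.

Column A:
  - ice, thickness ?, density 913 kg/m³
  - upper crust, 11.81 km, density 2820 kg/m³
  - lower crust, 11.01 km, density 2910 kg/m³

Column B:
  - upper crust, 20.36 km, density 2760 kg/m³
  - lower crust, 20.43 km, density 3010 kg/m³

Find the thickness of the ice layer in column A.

2.99 km

Take the compensation level at the base of the deeper column (depth z_c below the surface of column A) and equate Σ ρ_i t_i down to z_c; mantle fills any gap and the z_c terms cancel.
Column A: x×913 + 11.81×2820 + 11.01×2910 + (z_c − 22.82 − x)×3210
Column B: 0.4784×0 + 20.36×2760 + 20.43×3010 + (z_c − 0.4784 − 40.79)×3210
The z_c×3210 term appears on both sides and cancels. Collect the known terms of each column as K = Σ(ρt)_known − 3210 × (depth of known layers): K_A = 65343.3 − 3210×22.82 = −7908.9; K_B = 117687.9 − 3210×(0.4784 + 40.79) = −14783.664.
Balance: K_A − x×(3210 − 913) = K_B, so x = (K_A − K_B)/(3210 − 913) = 6874.76/2297 = 2.99 km.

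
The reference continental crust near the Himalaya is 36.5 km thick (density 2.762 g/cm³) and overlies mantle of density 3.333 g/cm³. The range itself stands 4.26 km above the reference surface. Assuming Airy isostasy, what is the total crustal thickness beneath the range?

61.4 km

Root depth r = h ρ_c / (ρ_m − ρ_c) = 4.26 km × 2.762 / 0.571 = 20.61 km.
Total thickness = T + h + r = 36.5 km + 4.26 km + 20.61 km = 61.4 km.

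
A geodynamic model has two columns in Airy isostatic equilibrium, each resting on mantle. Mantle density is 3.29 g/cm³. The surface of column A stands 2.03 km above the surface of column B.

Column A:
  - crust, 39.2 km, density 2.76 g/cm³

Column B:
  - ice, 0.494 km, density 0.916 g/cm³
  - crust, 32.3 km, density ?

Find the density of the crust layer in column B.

2.89 g/cm³

Take the compensation level at the base of the deeper column (depth z_c below the surface of column A) and equate Σ ρ_i t_i down to z_c; mantle fills any gap and the z_c terms cancel.
Column A: 39.2×2.76 + (z_c − 39.2)×3.29
Column B: 2.03×0 + 0.494×0.916 + 32.3×ρ + (z_c − 2.03 − 32.794)×3.29
The z_c×3.29 term appears on both sides and cancels. Collect the known terms of each column as K = Σ(ρt)_known − 3.29 × (depth of known layers): K_A = 108.192 − 3.29×39.2 = −20.776; K_B = 0.452504 − 3.29×(2.03 + 32.794) = −114.118456.
Balance: K_A = K_B + 32.3×ρ, so ρ = (K_A − K_B)/32.3 = 93.3425/32.3 = 2.89 g/cm³.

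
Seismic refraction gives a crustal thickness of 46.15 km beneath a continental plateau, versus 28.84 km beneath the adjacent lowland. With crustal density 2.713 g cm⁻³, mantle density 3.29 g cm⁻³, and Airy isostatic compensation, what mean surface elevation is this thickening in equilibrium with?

Excess crust Δ = 46.15 km − 28.84 km = 17.31 km, split between elevation h and root r with h + r = Δ.
Airy balance ρ_c h = (ρ_m − ρ_c) r gives r = h ρ_c/(ρ_m − ρ_c), so h (1 + ρ_c/(ρ_m − ρ_c)) = Δ, i.e. h = Δ (ρ_m − ρ_c)/ρ_m.
h = 17.31 km × 0.577/3.29 = 3.04 km.

3.04 km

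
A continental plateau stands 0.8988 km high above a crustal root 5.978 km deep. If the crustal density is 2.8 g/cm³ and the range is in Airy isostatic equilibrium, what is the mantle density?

Airy balance: ρ_c h = (ρ_m − ρ_c) r → ρ_m = ρ_c (1 + h/r).
ρ_m = 2.8 × (1 + 0.8988 km/5.978 km) = 3.22 g/cm³.

3.22 g/cm³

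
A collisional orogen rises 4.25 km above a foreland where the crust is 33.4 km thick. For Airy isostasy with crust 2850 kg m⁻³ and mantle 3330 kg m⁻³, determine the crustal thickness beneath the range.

62.9 km

Root depth r = h ρ_c / (ρ_m − ρ_c) = 4.25 km × 2850 / 480 = 25.23 km.
Total thickness = T + h + r = 33.4 km + 4.25 km + 25.23 km = 62.9 km.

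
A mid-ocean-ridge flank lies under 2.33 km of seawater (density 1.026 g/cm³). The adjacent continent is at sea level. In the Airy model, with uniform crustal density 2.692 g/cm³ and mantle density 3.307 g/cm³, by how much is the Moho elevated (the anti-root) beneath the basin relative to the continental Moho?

By Archimedes' principle applied to the lithosphere: replacing crust with seawater at the top is compensated by replacing crust with mantle at the base: d (ρ_c − ρ_w) = a (ρ_m − ρ_c).
a = d (ρ_c − ρ_w)/(ρ_m − ρ_c) = 2.33 km × 1.666/0.615 = 6.31 km.

6.31 km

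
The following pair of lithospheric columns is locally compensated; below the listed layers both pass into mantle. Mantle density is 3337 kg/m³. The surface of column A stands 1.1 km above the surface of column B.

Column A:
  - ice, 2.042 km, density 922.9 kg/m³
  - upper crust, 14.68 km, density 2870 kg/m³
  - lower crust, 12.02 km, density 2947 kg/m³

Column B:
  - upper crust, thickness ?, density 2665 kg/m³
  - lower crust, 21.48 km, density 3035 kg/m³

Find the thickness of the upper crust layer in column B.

9.4 km

Take the compensation level at the base of the deeper column (depth z_c below the surface of column A) and equate Σ ρ_i t_i down to z_c; mantle fills any gap and the z_c terms cancel.
Column A: 2.042×922.9 + 14.68×2870 + 12.02×2947 + (z_c − 28.742)×3337
Column B: 1.1×0 + x×2665 + 21.48×3035 + (z_c − 1.1 − 21.48 − x)×3337
The z_c×3337 term appears on both sides and cancels. Collect the known terms of each column as K = Σ(ρt)_known − 3337 × (depth of known layers): K_A = 79439.1018 − 3337×28.742 = −16472.9522; K_B = 65191.8 − 3337×(1.1 + 21.48) = −10157.66.
Balance: K_A = K_B − x×(3337 − 2665), so x = (K_B − K_A)/(3337 − 2665) = 6315.29/672 = 9.4 km.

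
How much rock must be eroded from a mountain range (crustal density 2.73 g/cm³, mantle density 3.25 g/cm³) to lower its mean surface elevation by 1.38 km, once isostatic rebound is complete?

8.62 km

Net drop Δ = e − u = e − e ρ_c/ρ_m = e (ρ_m − ρ_c)/ρ_m.
e = Δ ρ_m/(ρ_m − ρ_c) = 1.38 km × 3.25/0.52 = 8.62 km.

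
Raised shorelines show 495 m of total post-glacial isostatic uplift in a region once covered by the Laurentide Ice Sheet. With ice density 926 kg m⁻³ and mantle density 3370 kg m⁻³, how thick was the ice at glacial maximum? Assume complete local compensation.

u = t ρ_ice/ρ_m → t = u ρ_m/ρ_ice = 495 m × 3370/926 = 1800 m.

1800 m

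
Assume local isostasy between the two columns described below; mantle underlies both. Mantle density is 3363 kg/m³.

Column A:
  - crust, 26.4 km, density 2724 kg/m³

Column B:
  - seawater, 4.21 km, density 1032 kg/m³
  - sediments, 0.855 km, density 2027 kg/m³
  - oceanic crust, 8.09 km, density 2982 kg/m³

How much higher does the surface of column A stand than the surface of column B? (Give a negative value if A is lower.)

For any compensation level in the mantle, the mantle terms cancel and isostasy reduces to e = (Σt_A − Σt_B) − (Σ(ρt)_A − Σ(ρt)_B) / ρ_m.
Σt_A = 26.4 km; Σt_B = 13.155 km; Σ(ρt)_A = 71913.6; Σ(ρt)_B = 30202.185 (in km·kg/m³).
e = (26.4 − 13.155) − (71913.6 − 30202.185) / 3363 = 0.842 km.

0.842 km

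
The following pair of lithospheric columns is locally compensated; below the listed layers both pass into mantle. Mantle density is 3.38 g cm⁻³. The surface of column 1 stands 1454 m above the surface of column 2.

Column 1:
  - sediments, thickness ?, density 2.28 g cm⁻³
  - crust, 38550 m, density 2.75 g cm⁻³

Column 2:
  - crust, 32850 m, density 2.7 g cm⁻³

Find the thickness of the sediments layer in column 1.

Take the compensation level at the base of the deeper column (depth z_c below the surface of column 1) and equate Σ ρ_i t_i down to z_c; mantle fills any gap and the z_c terms cancel.
Column 1: x×2.28 + 38550×2.75 + (z_c − 38550 − x)×3.38
Column 2: 1454×0 + 32850×2.7 + (z_c − 1454 − 32850)×3.38
The z_c×3.38 term appears on both sides and cancels. Collect the known terms of each column as K = Σ(ρt)_known − 3.38 × (depth of known layers): K_1 = 106012.5 − 3.38×38550 = −24286.5; K_2 = 88695 − 3.38×(1454 + 32850) = −27252.52.
Balance: K_1 − x×(3.38 − 2.28) = K_2, so x = (K_1 − K_2)/(3.38 − 2.28) = 2966.02/1.1 = 2700 m.

2700 m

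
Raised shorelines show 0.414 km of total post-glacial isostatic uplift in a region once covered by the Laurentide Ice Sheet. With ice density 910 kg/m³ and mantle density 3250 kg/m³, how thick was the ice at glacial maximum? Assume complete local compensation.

1.48 km

u = t ρ_ice/ρ_m → t = u ρ_m/ρ_ice = 0.414 km × 3250/910 = 1.48 km.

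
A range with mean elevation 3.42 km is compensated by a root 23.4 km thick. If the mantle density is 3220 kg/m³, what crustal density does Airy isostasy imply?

2810 kg/m³

ρ_c h = (ρ_m − ρ_c) r → ρ_c (h + r) = ρ_m r → ρ_c = ρ_m r / (h + r).
ρ_c = 3220 × 23.4 km / (3.42 km + 23.4 km) = 2810 kg/m³.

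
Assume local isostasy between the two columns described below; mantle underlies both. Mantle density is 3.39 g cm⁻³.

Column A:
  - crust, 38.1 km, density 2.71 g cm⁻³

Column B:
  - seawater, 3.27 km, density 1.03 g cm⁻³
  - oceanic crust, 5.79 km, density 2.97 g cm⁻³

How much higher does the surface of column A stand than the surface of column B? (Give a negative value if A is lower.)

4.65 km

For any compensation level in the mantle, the mantle terms cancel and isostasy reduces to e = (Σt_A − Σt_B) − (Σ(ρt)_A − Σ(ρt)_B) / ρ_m.
Σt_A = 38.1 km; Σt_B = 9.06 km; Σ(ρt)_A = 103.251; Σ(ρt)_B = 20.5644 (in km·g cm⁻³).
e = (38.1 − 9.06) − (103.251 − 20.5644) / 3.39 = 4.65 km.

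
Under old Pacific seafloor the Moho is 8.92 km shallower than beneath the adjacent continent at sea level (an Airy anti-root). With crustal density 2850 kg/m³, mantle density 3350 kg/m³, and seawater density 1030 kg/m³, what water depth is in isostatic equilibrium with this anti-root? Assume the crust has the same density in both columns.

Replacing a thickness d of crust by seawater at the top must be balanced by replacing crust with mantle at the base: d (ρ_c − ρ_w) = a (ρ_m − ρ_c).
d = a (ρ_m − ρ_c)/(ρ_c − ρ_w) = 8.92 km × 500/1820 = 2.45 km.

2.45 km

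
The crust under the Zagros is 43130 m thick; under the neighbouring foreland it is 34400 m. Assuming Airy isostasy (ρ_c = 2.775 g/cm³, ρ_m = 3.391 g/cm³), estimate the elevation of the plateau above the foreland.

1590 m

Excess crust Δ = 43130 m − 34400 m = 8730 m, split between elevation h and root r with h + r = Δ.
Airy balance ρ_c h = (ρ_m − ρ_c) r gives r = h ρ_c/(ρ_m − ρ_c), so h (1 + ρ_c/(ρ_m − ρ_c)) = Δ, i.e. h = Δ (ρ_m − ρ_c)/ρ_m.
h = 8730 m × 0.616/3.391 = 1590 m.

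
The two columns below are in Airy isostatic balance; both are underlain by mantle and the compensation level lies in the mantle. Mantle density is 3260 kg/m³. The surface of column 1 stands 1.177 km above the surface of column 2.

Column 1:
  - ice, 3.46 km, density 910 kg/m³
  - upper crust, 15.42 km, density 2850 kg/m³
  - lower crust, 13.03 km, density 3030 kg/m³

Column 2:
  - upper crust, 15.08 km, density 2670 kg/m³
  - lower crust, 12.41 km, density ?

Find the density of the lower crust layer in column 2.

Take the compensation level at the base of the deeper column (depth z_c below the surface of column 1) and equate Σ ρ_i t_i down to z_c; mantle fills any gap and the z_c terms cancel.
Column 1: 3.46×910 + 15.42×2850 + 13.03×3030 + (z_c − 31.91)×3260
Column 2: 1.177×0 + 15.08×2670 + 12.41×ρ + (z_c − 1.177 − 27.49)×3260
The z_c×3260 term appears on both sides and cancels. Collect the known terms of each column as K = Σ(ρt)_known − 3260 × (depth of known layers): K_1 = 86576.5 − 3260×31.91 = −17450.1; K_2 = 40263.6 − 3260×(1.177 + 27.49) = −53190.82.
Balance: K_1 = K_2 + 12.41×ρ, so ρ = (K_1 − K_2)/12.41 = 35740.7/12.41 = 2880 kg/m³.

2880 kg/m³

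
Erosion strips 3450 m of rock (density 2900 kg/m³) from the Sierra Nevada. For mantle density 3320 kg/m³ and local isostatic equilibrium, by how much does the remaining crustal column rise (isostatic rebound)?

Unloading: uplift u = e ρ_c/ρ_m = 3450 m × 2900/3320 = 3010 m.

3010 m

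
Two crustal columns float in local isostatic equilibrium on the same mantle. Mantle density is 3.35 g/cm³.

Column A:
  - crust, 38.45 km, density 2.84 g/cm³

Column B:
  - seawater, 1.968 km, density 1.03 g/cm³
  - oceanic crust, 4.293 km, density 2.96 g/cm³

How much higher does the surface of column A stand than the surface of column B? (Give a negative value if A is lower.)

For any compensation level in the mantle, the mantle terms cancel and isostasy reduces to e = (Σt_A − Σt_B) − (Σ(ρt)_A − Σ(ρt)_B) / ρ_m.
Σt_A = 38.45 km; Σt_B = 6.261 km; Σ(ρt)_A = 109.198; Σ(ρt)_B = 14.73432 (in km·g/cm³).
e = (38.45 − 6.261) − (109.198 − 14.73432) / 3.35 = 3.99 km.

3.99 km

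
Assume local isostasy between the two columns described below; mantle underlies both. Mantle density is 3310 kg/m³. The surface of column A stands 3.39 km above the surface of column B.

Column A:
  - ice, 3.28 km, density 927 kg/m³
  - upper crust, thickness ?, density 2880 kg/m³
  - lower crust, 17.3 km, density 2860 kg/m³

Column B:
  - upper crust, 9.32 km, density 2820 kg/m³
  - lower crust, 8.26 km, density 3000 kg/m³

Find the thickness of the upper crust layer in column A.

6.39 km

Take the compensation level at the base of the deeper column (depth z_c below the surface of column A) and equate Σ ρ_i t_i down to z_c; mantle fills any gap and the z_c terms cancel.
Column A: 3.28×927 + x×2880 + 17.3×2860 + (z_c − 20.58 − x)×3310
Column B: 3.39×0 + 9.32×2820 + 8.26×3000 + (z_c − 3.39 − 17.58)×3310
The z_c×3310 term appears on both sides and cancels. Collect the known terms of each column as K = Σ(ρt)_known − 3310 × (depth of known layers): K_A = 52518.56 − 3310×20.58 = −15601.24; K_B = 51062.4 − 3310×(3.39 + 17.58) = −18348.3.
Balance: K_A − x×(3310 − 2880) = K_B, so x = (K_A − K_B)/(3310 − 2880) = 2747.06/430 = 6.39 km.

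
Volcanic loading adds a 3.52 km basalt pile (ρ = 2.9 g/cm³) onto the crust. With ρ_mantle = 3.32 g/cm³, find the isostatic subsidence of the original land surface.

Subaerial loading: s = t ρ_load / ρ_m.
s = 3.52 km × 2.9/3.32 = 3.07 km.

3.07 km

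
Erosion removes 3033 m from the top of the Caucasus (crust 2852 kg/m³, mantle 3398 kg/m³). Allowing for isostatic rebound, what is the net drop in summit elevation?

487 m

Rebound u = e ρ_c/ρ_m = 3033 m × 2852/3398 = 2546 m.
Net surface drop = e − u = 3033 m − 2546 m = e (ρ_m − ρ_c)/ρ_m = 487 m.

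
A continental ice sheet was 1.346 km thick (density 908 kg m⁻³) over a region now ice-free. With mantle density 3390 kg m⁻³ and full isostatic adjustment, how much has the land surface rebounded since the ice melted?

0.361 km

Removing the load lets mantle flow back in; uplift u satisfies ρ_ice t = ρ_m u.
u = t ρ_ice/ρ_m = 1.346 km × 908/3390 = 0.361 km.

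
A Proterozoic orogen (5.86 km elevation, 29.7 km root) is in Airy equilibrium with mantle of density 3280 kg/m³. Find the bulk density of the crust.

2740 kg/m³

ρ_c h = (ρ_m − ρ_c) r → ρ_c (h + r) = ρ_m r → ρ_c = ρ_m r / (h + r).
ρ_c = 3280 × 29.7 km / (5.86 km + 29.7 km) = 2740 kg/m³.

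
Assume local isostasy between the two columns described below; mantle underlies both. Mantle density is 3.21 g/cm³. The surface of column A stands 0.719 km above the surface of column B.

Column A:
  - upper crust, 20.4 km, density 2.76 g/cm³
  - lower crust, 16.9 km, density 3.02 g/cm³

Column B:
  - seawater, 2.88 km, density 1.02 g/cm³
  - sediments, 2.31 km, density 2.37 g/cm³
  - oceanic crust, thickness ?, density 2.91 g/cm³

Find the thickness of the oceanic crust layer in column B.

Take the compensation level at the base of the deeper column (depth z_c below the surface of column A) and equate Σ ρ_i t_i down to z_c; mantle fills any gap and the z_c terms cancel.
Column A: 20.4×2.76 + 16.9×3.02 + (z_c − 37.3)×3.21
Column B: 0.719×0 + 2.88×1.02 + 2.31×2.37 + x×2.91 + (z_c − 0.719 − 5.19 − x)×3.21
The z_c×3.21 term appears on both sides and cancels. Collect the known terms of each column as K = Σ(ρt)_known − 3.21 × (depth of known layers): K_A = 107.342 − 3.21×37.3 = −12.391; K_B = 8.4123 − 3.21×(0.719 + 5.19) = −10.55559.
Balance: K_A = K_B − x×(3.21 − 2.91), so x = (K_B − K_A)/(3.21 − 2.91) = 1.83541/0.3 = 6.12 km.

6.12 km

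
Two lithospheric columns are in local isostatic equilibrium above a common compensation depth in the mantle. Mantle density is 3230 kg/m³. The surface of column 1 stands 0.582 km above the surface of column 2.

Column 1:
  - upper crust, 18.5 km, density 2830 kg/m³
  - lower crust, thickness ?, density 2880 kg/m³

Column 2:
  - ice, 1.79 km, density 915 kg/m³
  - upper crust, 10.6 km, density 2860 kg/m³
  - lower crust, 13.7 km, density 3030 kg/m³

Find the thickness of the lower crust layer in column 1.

Take the compensation level at the base of the deeper column (depth z_c below the surface of column 1) and equate Σ ρ_i t_i down to z_c; mantle fills any gap and the z_c terms cancel.
Column 1: 18.5×2830 + x×2880 + (z_c − 18.5 − x)×3230
Column 2: 0.582×0 + 1.79×915 + 10.6×2860 + 13.7×3030 + (z_c − 0.582 − 26.09)×3230
The z_c×3230 term appears on both sides and cancels. Collect the known terms of each column as K = Σ(ρt)_known − 3230 × (depth of known layers): K_1 = 52355 − 3230×18.5 = −7400; K_2 = 73464.85 − 3230×(0.582 + 26.09) = −12685.71.
Balance: K_1 − x×(3230 − 2880) = K_2, so x = (K_1 − K_2)/(3230 − 2880) = 5285.71/350 = 15.1 km.

15.1 km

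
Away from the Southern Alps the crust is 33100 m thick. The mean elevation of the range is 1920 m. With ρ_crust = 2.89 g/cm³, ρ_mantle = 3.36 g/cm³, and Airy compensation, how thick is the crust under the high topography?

Root depth r = h ρ_c / (ρ_m − ρ_c) = 1920 m × 2.89 / 0.47 = 11810 m.
Total thickness = T + h + r = 33100 m + 1920 m + 11810 m = 46800 m.

46800 m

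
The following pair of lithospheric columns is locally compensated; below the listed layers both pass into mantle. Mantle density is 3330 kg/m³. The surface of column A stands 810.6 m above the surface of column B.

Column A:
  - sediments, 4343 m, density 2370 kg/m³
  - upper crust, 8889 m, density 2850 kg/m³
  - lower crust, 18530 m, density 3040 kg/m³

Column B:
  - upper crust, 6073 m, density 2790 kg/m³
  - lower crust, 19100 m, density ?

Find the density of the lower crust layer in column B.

2920 kg/m³

Take the compensation level at the base of the deeper column (depth z_c below the surface of column A) and equate Σ ρ_i t_i down to z_c; mantle fills any gap and the z_c terms cancel.
Column A: 4343×2370 + 8889×2850 + 18530×3040 + (z_c − 31762)×3330
Column B: 810.6×0 + 6073×2790 + 19100×ρ + (z_c − 810.6 − 25173)×3330
The z_c×3330 term appears on both sides and cancels. Collect the known terms of each column as K = Σ(ρt)_known − 3330 × (depth of known layers): K_A = 91957760 − 3330×31762 = −13809700; K_B = 16943670 − 3330×(810.6 + 25173) = −69581718.
Balance: K_A = K_B + 19100×ρ, so ρ = (K_A − K_B)/19100 = 55772000/19100 = 2920 kg/m³.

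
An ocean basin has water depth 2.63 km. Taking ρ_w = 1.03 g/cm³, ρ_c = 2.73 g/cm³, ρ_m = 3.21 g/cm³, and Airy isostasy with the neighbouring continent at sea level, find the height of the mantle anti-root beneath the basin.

9.31 km

Balancing pressure at the compensation depth: replacing crust with seawater at the top is compensated by replacing crust with mantle at the base: d (ρ_c − ρ_w) = a (ρ_m − ρ_c).
a = d (ρ_c − ρ_w)/(ρ_m − ρ_c) = 2.63 km × 1.7/0.48 = 9.31 km.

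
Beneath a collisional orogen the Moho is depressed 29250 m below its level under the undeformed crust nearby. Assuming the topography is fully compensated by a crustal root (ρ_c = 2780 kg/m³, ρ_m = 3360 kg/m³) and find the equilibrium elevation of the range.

Equating mass per unit area of the two columns: ρ_c h = (ρ_m − ρ_c) r.
h = r (ρ_m − ρ_c) / ρ_c = 29250 m × (3360 − 2780) / 2780 = 6100 m.

6100 m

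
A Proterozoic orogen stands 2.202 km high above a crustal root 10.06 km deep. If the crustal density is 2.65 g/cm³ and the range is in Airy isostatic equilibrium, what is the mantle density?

Airy balance: ρ_c h = (ρ_m − ρ_c) r → ρ_m = ρ_c (1 + h/r).
ρ_m = 2.65 × (1 + 2.202 km/10.06 km) = 3.23 g/cm³.

3.23 g/cm³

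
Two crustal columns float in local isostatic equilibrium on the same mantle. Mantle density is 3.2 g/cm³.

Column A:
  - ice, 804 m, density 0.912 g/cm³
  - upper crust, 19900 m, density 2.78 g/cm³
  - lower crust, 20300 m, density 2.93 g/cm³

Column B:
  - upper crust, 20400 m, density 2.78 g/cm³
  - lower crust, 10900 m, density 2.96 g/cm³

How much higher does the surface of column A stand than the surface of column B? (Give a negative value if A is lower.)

For any compensation level in the mantle, the mantle terms cancel and isostasy reduces to e = (Σt_A − Σt_B) − (Σ(ρt)_A − Σ(ρt)_B) / ρ_m.
Σt_A = 41004 m; Σt_B = 31300 m; Σ(ρt)_A = 115534.248; Σ(ρt)_B = 88976 (in m·g/cm³).
e = (41004 − 31300) − (115534.248 − 88976) / 3.2 = 1400 m.

1400 m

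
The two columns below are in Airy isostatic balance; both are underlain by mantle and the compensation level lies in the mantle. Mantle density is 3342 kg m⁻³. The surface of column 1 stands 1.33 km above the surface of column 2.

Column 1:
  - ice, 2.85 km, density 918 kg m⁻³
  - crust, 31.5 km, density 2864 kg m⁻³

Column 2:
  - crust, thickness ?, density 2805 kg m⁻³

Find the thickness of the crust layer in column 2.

32.6 km

Take the compensation level at the base of the deeper column (depth z_c below the surface of column 1) and equate Σ ρ_i t_i down to z_c; mantle fills any gap and the z_c terms cancel.
Column 1: 2.85×918 + 31.5×2864 + (z_c − 34.35)×3342
Column 2: 1.33×0 + x×2805 + (z_c − 1.33 − 0 − x)×3342
The z_c×3342 term appears on both sides and cancels. Collect the known terms of each column as K = Σ(ρt)_known − 3342 × (depth of known layers): K_1 = 92832.3 − 3342×34.35 = −21965.4; K_2 = 0 − 3342×(1.33 + 0) = −4444.86.
Balance: K_1 = K_2 − x×(3342 − 2805), so x = (K_2 − K_1)/(3342 − 2805) = 17520.5/537 = 32.6 km.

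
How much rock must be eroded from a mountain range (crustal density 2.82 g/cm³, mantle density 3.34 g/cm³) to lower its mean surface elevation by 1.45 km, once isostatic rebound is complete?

9.31 km

Net drop Δ = e − u = e − e ρ_c/ρ_m = e (ρ_m − ρ_c)/ρ_m.
e = Δ ρ_m/(ρ_m − ρ_c) = 1.45 km × 3.34/0.52 = 9.31 km.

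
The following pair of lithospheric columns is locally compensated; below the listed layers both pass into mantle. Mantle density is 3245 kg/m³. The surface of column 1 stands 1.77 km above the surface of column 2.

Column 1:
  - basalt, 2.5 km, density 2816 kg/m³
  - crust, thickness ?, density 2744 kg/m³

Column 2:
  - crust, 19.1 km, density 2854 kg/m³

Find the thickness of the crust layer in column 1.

Take the compensation level at the base of the deeper column (depth z_c below the surface of column 1) and equate Σ ρ_i t_i down to z_c; mantle fills any gap and the z_c terms cancel.
Column 1: 2.5×2816 + x×2744 + (z_c − 2.5 − x)×3245
Column 2: 1.77×0 + 19.1×2854 + (z_c − 1.77 − 19.1)×3245
The z_c×3245 term appears on both sides and cancels. Collect the known terms of each column as K = Σ(ρt)_known − 3245 × (depth of known layers): K_1 = 7040 − 3245×2.5 = −1072.5; K_2 = 54511.4 − 3245×(1.77 + 19.1) = −13211.75.
Balance: K_1 − x×(3245 − 2744) = K_2, so x = (K_1 − K_2)/(3245 − 2744) = 12139.2/501 = 24.2 km.

24.2 km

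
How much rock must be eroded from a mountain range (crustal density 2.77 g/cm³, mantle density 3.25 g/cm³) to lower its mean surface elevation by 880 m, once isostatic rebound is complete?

Net drop Δ = e − u = e − e ρ_c/ρ_m = e (ρ_m − ρ_c)/ρ_m.
e = Δ ρ_m/(ρ_m − ρ_c) = 880 m × 3.25/0.48 = 5960 m.

5960 m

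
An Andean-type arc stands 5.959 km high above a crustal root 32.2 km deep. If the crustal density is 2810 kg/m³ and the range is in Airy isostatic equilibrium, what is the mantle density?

Airy balance: ρ_c h = (ρ_m − ρ_c) r → ρ_m = ρ_c (1 + h/r).
ρ_m = 2810 × (1 + 5.959 km/32.2 km) = 3330 kg/m³.

3330 kg/m³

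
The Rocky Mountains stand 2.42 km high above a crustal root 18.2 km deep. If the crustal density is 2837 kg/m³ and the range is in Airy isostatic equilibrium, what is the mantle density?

3210 kg/m³

Airy balance: ρ_c h = (ρ_m − ρ_c) r → ρ_m = ρ_c (1 + h/r).
ρ_m = 2837 × (1 + 2.42 km/18.2 km) = 3210 kg/m³.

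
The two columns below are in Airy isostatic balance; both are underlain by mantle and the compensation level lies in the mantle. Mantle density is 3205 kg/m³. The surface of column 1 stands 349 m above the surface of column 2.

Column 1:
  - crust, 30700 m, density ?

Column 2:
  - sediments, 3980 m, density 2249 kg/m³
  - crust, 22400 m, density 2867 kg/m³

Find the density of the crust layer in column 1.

2800 kg/m³

Take the compensation level at the base of the deeper column (depth z_c below the surface of column 1) and equate Σ ρ_i t_i down to z_c; mantle fills any gap and the z_c terms cancel.
Column 1: 30700×ρ + (z_c − 30700)×3205
Column 2: 349×0 + 3980×2249 + 22400×2867 + (z_c − 349 − 26380)×3205
The z_c×3205 term appears on both sides and cancels. Collect the known terms of each column as K = Σ(ρt)_known − 3205 × (depth of known layers): K_1 = 0 − 3205×30700 = −98393500; K_2 = 73171820 − 3205×(349 + 26380) = −12494625.
Balance: K_1 + 30700×ρ = K_2, so ρ = (K_2 − K_1)/30700 = 85898900/30700 = 2800 kg/m³.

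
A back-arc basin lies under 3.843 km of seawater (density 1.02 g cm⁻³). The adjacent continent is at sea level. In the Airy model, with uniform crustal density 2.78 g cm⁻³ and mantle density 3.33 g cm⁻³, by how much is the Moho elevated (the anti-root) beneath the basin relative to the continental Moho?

For local isostatic compensation: replacing crust with seawater at the top is compensated by replacing crust with mantle at the base: d (ρ_c − ρ_w) = a (ρ_m − ρ_c).
a = d (ρ_c − ρ_w)/(ρ_m − ρ_c) = 3.843 km × 1.76/0.55 = 12.3 km.

12.3 km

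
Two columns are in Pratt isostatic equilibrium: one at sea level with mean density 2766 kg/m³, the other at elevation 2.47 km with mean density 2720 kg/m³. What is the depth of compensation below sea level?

146 km

ρ_ref D = ρ (D + h) → D (ρ_ref − ρ) = ρ h.
D = ρ h/(ρ_ref − ρ) = 2720 × 2.47 km/(2766 − 2720) = 146 km.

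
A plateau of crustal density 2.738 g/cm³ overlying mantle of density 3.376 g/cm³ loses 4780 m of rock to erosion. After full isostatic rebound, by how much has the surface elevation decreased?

Rebound u = e ρ_c/ρ_m = 4780 m × 2.738/3.376 = 3877 m.
Net surface drop = e − u = 4780 m − 3877 m = e (ρ_m − ρ_c)/ρ_m = 903 m.

903 m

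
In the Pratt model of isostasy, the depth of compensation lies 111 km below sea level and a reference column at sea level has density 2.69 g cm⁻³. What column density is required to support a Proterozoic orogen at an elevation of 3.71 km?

2.6 g cm⁻³

Pratt balance: ρ_ref D = ρ (D + h).
ρ = ρ_ref D/(D + h) = 2.69 × 111 km/(111 km + 3.71 km) = 2.6 g cm⁻³.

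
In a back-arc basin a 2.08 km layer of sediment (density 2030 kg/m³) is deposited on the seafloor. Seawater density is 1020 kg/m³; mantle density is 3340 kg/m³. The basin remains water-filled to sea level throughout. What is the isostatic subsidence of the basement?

0.906 km

Submarine loading: the sediment displaces seawater, and the subsidence is in turn flooded, so s (ρ_m − ρ_w) = t (ρ_sed − ρ_w).
s = 2.08 km × (2030 − 1020) / (3340 − 1020) = 0.906 km.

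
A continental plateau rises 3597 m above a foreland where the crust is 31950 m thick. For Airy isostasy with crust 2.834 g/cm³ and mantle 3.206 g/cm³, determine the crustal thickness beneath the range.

62900 m

Root depth r = h ρ_c / (ρ_m − ρ_c) = 3597 m × 2.834 / 0.372 = 27400 m.
Total thickness = T + h + r = 31950 m + 3597 m + 27400 m = 62900 m.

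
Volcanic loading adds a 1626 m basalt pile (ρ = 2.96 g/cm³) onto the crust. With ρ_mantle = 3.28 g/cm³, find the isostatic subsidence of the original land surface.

1470 m

Subaerial loading: s = t ρ_load / ρ_m.
s = 1626 m × 2.96/3.28 = 1470 m.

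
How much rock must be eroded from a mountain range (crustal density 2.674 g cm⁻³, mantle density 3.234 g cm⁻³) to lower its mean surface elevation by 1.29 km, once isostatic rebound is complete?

7.45 km

Net drop Δ = e − u = e − e ρ_c/ρ_m = e (ρ_m − ρ_c)/ρ_m.
e = Δ ρ_m/(ρ_m − ρ_c) = 1.29 km × 3.234/0.56 = 7.45 km.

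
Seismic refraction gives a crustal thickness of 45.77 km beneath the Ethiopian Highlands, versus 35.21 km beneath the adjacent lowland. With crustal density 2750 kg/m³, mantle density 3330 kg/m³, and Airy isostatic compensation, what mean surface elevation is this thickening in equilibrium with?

1.84 km

Excess crust Δ = 45.77 km − 35.21 km = 10.56 km, split between elevation h and root r with h + r = Δ.
Airy balance ρ_c h = (ρ_m − ρ_c) r gives r = h ρ_c/(ρ_m − ρ_c), so h (1 + ρ_c/(ρ_m − ρ_c)) = Δ, i.e. h = Δ (ρ_m − ρ_c)/ρ_m.
h = 10.56 km × 580/3330 = 1.84 km.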